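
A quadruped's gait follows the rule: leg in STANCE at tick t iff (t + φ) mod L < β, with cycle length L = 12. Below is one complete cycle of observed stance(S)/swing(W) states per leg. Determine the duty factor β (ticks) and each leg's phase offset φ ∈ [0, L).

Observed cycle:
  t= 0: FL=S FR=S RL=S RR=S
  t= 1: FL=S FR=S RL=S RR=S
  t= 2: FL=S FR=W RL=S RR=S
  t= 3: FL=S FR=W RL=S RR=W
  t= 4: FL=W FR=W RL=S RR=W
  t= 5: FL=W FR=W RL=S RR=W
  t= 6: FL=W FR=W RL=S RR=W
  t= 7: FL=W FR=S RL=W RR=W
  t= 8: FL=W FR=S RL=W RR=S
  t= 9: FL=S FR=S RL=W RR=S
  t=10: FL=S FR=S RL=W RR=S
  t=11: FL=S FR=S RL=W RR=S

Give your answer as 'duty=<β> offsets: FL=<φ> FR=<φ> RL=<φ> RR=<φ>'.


duty β = stance ticks per leg = 7
FL: stance ticks = 7; W→S at t=9 → φ=3
FR: stance ticks = 7; W→S at t=7 → φ=5
RL: stance ticks = 7; W→S at t=0 → φ=0
RR: stance ticks = 7; W→S at t=8 → φ=4

duty=7 offsets: FL=3 FR=5 RL=0 RR=4


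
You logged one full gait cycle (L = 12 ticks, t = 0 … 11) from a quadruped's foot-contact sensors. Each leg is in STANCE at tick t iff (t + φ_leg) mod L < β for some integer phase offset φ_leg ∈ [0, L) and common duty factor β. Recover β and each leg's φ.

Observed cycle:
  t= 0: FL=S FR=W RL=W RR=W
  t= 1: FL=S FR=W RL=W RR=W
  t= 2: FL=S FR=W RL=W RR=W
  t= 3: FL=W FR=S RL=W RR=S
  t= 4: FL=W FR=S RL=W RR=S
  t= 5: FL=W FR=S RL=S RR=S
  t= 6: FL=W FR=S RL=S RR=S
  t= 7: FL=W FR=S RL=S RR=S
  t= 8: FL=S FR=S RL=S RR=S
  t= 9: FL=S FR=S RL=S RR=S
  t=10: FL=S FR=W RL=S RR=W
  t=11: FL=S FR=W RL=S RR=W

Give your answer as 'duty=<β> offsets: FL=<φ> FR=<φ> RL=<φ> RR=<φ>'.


duty β = stance ticks per leg = 7
FL: stance ticks = 7; W→S at t=8 → φ=4
FR: stance ticks = 7; W→S at t=3 → φ=9
RL: stance ticks = 7; W→S at t=5 → φ=7
RR: stance ticks = 7; W→S at t=3 → φ=9

duty=7 offsets: FL=4 FR=9 RL=7 RR=9


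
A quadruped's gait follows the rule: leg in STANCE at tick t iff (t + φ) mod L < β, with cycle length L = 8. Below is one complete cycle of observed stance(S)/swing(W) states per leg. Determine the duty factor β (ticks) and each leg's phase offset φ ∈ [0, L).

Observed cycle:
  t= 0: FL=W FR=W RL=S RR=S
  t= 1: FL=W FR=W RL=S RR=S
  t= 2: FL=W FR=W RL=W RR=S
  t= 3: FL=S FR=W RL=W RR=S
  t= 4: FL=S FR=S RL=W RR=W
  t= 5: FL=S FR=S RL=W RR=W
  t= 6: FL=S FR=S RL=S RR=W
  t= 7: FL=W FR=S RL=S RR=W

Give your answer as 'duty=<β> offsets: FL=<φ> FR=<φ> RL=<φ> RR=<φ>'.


duty β = stance ticks per leg = 4
FL: stance ticks = 4; W→S at t=3 → φ=5
FR: stance ticks = 4; W→S at t=4 → φ=4
RL: stance ticks = 4; W→S at t=6 → φ=2
RR: stance ticks = 4; W→S at t=0 → φ=0

duty=4 offsets: FL=5 FR=4 RL=2 RR=0


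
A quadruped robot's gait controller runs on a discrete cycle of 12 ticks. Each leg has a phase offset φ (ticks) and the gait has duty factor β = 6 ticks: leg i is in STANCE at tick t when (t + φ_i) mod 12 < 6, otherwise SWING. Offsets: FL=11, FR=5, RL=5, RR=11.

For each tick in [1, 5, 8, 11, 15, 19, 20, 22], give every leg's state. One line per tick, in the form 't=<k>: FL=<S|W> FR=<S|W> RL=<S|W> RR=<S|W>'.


t=1: phase=(0,6,6,0) vs β=6 → FL=S FR=W RL=W RR=S
t=5: phase=(4,10,10,4) vs β=6 → FL=S FR=W RL=W RR=S
t=8: phase=(7,1,1,7) vs β=6 → FL=W FR=S RL=S RR=W
t=11: phase=(10,4,4,10) vs β=6 → FL=W FR=S RL=S RR=W
t=15: phase=(2,8,8,2) vs β=6 → FL=S FR=W RL=W RR=S
t=19: phase=(6,0,0,6) vs β=6 → FL=W FR=S RL=S RR=W
t=20: phase=(7,1,1,7) vs β=6 → FL=W FR=S RL=S RR=W
t=22: phase=(9,3,3,9) vs β=6 → FL=W FR=S RL=S RR=W

t=1: FL=S FR=W RL=W RR=S
t=5: FL=S FR=W RL=W RR=S
t=8: FL=W FR=S RL=S RR=W
t=11: FL=W FR=S RL=S RR=W
t=15: FL=S FR=W RL=W RR=S
t=19: FL=W FR=S RL=S RR=W
t=20: FL=W FR=S RL=S RR=W
t=22: FL=W FR=S RL=S RR=W


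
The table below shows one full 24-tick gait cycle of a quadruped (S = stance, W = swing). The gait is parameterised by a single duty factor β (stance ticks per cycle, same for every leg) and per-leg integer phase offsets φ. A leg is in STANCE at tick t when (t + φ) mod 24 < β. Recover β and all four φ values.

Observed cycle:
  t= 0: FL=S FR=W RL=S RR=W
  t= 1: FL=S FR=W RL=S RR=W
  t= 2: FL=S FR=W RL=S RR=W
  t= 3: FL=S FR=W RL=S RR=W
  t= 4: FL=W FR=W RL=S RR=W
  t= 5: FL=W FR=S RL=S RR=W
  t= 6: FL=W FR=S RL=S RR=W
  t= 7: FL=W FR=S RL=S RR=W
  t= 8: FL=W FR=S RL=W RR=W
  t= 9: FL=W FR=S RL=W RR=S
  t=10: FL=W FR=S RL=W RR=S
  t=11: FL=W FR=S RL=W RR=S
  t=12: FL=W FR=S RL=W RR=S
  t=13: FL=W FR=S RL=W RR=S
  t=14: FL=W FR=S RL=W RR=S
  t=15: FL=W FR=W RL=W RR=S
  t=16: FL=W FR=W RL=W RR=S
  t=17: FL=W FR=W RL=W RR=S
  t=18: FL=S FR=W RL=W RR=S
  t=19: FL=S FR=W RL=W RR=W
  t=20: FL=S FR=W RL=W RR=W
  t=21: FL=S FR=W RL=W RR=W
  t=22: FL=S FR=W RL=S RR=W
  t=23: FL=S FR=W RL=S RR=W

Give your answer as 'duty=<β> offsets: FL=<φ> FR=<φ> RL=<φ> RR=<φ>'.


duty β = stance ticks per leg = 10
FL: stance ticks = 10; W→S at t=18 → φ=6
FR: stance ticks = 10; W→S at t=5 → φ=19
RL: stance ticks = 10; W→S at t=22 → φ=2
RR: stance ticks = 10; W→S at t=9 → φ=15

duty=10 offsets: FL=6 FR=19 RL=2 RR=15


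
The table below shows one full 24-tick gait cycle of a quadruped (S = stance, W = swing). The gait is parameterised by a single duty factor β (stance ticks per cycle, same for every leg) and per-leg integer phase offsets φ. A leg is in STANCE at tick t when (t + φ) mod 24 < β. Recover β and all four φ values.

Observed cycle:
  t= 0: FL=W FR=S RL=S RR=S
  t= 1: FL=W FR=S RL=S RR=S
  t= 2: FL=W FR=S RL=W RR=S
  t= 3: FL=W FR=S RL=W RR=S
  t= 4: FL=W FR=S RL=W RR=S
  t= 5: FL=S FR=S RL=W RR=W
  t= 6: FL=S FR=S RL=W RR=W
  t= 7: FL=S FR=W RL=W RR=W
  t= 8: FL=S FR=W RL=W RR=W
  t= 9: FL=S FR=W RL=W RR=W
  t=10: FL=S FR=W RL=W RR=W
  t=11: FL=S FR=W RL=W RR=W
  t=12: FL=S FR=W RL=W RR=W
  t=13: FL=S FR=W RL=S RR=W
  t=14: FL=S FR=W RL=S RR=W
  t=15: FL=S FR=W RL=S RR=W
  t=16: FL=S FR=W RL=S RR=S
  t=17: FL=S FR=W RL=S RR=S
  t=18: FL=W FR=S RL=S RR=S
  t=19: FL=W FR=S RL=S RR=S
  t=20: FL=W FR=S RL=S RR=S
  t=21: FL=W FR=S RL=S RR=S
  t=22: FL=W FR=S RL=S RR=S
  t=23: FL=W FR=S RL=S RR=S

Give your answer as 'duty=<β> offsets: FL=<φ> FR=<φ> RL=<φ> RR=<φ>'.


duty=13 offsets: FL=19 FR=6 RL=11 RR=8

duty β = stance ticks per leg = 13
FL: stance ticks = 13; W→S at t=5 → φ=19
FR: stance ticks = 13; W→S at t=18 → φ=6
RL: stance ticks = 13; W→S at t=13 → φ=11
RR: stance ticks = 13; W→S at t=16 → φ=8


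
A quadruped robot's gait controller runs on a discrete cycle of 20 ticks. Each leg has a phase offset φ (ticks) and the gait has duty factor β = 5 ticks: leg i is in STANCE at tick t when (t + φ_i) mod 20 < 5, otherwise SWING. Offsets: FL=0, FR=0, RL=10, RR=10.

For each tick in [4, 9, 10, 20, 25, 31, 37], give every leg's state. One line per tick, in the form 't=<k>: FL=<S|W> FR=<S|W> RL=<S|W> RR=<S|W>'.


t=4: phase=(4,4,14,14) vs β=5 → FL=S FR=S RL=W RR=W
t=9: phase=(9,9,19,19) vs β=5 → FL=W FR=W RL=W RR=W
t=10: phase=(10,10,0,0) vs β=5 → FL=W FR=W RL=S RR=S
t=20: phase=(0,0,10,10) vs β=5 → FL=S FR=S RL=W RR=W
t=25: phase=(5,5,15,15) vs β=5 → FL=W FR=W RL=W RR=W
t=31: phase=(11,11,1,1) vs β=5 → FL=W FR=W RL=S RR=S
t=37: phase=(17,17,7,7) vs β=5 → FL=W FR=W RL=W RR=W

t=4: FL=S FR=S RL=W RR=W
t=9: FL=W FR=W RL=W RR=W
t=10: FL=W FR=W RL=S RR=S
t=20: FL=S FR=S RL=W RR=W
t=25: FL=W FR=W RL=W RR=W
t=31: FL=W FR=W RL=S RR=S
t=37: FL=W FR=W RL=W RR=W


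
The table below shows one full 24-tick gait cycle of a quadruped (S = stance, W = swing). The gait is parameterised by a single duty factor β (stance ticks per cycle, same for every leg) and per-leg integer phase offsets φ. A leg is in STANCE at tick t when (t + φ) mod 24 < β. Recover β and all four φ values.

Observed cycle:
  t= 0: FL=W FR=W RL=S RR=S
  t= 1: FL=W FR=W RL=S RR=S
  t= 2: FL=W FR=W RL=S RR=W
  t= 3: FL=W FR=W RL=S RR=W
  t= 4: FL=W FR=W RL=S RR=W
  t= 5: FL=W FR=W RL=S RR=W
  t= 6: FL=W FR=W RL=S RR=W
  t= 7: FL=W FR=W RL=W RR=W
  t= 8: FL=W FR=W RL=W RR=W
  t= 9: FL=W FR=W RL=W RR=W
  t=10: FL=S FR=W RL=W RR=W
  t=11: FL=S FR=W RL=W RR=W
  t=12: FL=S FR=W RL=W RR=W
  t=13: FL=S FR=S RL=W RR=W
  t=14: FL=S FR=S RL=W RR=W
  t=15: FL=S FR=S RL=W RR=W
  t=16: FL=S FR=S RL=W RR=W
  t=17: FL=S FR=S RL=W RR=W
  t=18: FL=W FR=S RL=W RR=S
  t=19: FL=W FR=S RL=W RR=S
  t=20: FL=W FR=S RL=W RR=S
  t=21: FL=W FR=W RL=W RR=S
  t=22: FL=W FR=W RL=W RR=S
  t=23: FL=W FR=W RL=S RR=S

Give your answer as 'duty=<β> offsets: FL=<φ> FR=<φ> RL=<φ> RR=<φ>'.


duty=8 offsets: FL=14 FR=11 RL=1 RR=6

duty β = stance ticks per leg = 8
FL: stance ticks = 8; W→S at t=10 → φ=14
FR: stance ticks = 8; W→S at t=13 → φ=11
RL: stance ticks = 8; W→S at t=23 → φ=1
RR: stance ticks = 8; W→S at t=18 → φ=6


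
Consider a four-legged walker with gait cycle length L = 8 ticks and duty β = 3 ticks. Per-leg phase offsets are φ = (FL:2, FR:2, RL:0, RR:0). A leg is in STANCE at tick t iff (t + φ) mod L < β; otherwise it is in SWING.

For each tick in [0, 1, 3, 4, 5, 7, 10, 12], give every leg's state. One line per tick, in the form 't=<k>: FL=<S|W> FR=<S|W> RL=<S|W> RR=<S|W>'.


t=0: phase=(2,2,0,0) vs β=3 → FL=S FR=S RL=S RR=S
t=1: phase=(3,3,1,1) vs β=3 → FL=W FR=W RL=S RR=S
t=3: phase=(5,5,3,3) vs β=3 → FL=W FR=W RL=W RR=W
t=4: phase=(6,6,4,4) vs β=3 → FL=W FR=W RL=W RR=W
t=5: phase=(7,7,5,5) vs β=3 → FL=W FR=W RL=W RR=W
t=7: phase=(1,1,7,7) vs β=3 → FL=S FR=S RL=W RR=W
t=10: phase=(4,4,2,2) vs β=3 → FL=W FR=W RL=S RR=S
t=12: phase=(6,6,4,4) vs β=3 → FL=W FR=W RL=W RR=W

t=0: FL=S FR=S RL=S RR=S
t=1: FL=W FR=W RL=S RR=S
t=3: FL=W FR=W RL=W RR=W
t=4: FL=W FR=W RL=W RR=W
t=5: FL=W FR=W RL=W RR=W
t=7: FL=S FR=S RL=W RR=W
t=10: FL=W FR=W RL=S RR=S
t=12: FL=W FR=W RL=W RR=W


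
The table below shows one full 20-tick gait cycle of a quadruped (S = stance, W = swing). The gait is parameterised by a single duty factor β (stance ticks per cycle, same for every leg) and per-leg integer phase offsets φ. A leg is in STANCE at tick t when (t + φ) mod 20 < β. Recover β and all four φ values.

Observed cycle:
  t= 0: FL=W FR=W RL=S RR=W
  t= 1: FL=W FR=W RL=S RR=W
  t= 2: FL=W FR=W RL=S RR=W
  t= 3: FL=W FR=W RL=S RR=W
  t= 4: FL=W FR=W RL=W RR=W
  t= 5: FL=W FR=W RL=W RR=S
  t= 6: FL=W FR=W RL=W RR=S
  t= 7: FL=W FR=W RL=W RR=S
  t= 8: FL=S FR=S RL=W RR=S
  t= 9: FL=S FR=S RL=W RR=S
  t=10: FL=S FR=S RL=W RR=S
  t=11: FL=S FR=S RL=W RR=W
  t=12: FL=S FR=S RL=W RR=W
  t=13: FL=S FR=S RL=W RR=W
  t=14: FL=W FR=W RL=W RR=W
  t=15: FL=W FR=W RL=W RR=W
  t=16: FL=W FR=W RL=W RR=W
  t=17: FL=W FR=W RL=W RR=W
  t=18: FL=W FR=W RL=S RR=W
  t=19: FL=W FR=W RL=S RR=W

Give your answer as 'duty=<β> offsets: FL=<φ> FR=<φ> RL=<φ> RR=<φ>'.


duty β = stance ticks per leg = 6
FL: stance ticks = 6; W→S at t=8 → φ=12
FR: stance ticks = 6; W→S at t=8 → φ=12
RL: stance ticks = 6; W→S at t=18 → φ=2
RR: stance ticks = 6; W→S at t=5 → φ=15

duty=6 offsets: FL=12 FR=12 RL=2 RR=15


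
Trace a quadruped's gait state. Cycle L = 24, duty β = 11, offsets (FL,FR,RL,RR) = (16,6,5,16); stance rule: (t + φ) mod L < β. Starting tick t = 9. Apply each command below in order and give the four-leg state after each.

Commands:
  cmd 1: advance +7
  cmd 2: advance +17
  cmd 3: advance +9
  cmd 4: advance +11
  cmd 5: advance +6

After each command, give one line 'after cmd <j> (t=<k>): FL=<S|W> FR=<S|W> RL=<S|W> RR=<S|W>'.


start t=9: FL=S FR=W RL=W RR=S
cmd 1: advance +7 → t=16, phase=(8,22,21,8) → FL=S FR=W RL=W RR=S
cmd 2: advance +17 → t=33, phase=(1,15,14,1) → FL=S FR=W RL=W RR=S
cmd 3: advance +9 → t=42, phase=(10,0,23,10) → FL=S FR=S RL=W RR=S
cmd 4: advance +11 → t=53, phase=(21,11,10,21) → FL=W FR=W RL=S RR=W
cmd 5: advance +6 → t=59, phase=(3,17,16,3) → FL=S FR=W RL=W RR=S

after cmd 1 (t=16): FL=S FR=W RL=W RR=S
after cmd 2 (t=33): FL=S FR=W RL=W RR=S
after cmd 3 (t=42): FL=S FR=S RL=W RR=S
after cmd 4 (t=53): FL=W FR=W RL=S RR=W
after cmd 5 (t=59): FL=S FR=W RL=W RR=S


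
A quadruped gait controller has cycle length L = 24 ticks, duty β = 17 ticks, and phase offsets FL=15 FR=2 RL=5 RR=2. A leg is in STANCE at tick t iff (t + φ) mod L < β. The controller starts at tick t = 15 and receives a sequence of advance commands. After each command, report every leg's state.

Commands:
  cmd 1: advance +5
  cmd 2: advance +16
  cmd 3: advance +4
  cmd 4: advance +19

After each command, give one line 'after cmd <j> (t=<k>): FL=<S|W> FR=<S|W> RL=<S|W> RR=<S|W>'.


start t=15: FL=S FR=W RL=W RR=W
cmd 1: advance +5 → t=20, phase=(11,22,1,22) → FL=S FR=W RL=S RR=W
cmd 2: advance +16 → t=36, phase=(3,14,17,14) → FL=S FR=S RL=W RR=S
cmd 3: advance +4 → t=40, phase=(7,18,21,18) → FL=S FR=W RL=W RR=W
cmd 4: advance +19 → t=59, phase=(2,13,16,13) → FL=S FR=S RL=S RR=S

after cmd 1 (t=20): FL=S FR=W RL=S RR=W
after cmd 2 (t=36): FL=S FR=S RL=W RR=S
after cmd 3 (t=40): FL=S FR=W RL=W RR=W
after cmd 4 (t=59): FL=S FR=S RL=S RR=S


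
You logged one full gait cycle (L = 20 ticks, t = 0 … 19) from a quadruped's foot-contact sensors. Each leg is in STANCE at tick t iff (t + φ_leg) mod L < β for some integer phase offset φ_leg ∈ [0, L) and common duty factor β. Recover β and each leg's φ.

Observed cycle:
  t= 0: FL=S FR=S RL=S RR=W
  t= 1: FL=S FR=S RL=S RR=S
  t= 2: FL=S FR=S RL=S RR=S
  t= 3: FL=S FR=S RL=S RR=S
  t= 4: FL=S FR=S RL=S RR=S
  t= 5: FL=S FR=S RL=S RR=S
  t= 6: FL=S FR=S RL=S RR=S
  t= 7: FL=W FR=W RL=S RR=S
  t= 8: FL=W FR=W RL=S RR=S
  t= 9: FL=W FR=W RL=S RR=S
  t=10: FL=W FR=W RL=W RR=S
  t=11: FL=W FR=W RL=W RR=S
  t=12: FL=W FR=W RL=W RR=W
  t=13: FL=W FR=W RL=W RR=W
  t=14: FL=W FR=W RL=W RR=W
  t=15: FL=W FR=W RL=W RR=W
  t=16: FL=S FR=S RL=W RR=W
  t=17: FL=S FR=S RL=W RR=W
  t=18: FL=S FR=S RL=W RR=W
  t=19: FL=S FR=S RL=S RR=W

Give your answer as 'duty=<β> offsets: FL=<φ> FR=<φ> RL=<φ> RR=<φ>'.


duty=11 offsets: FL=4 FR=4 RL=1 RR=19

duty β = stance ticks per leg = 11
FL: stance ticks = 11; W→S at t=16 → φ=4
FR: stance ticks = 11; W→S at t=16 → φ=4
RL: stance ticks = 11; W→S at t=19 → φ=1
RR: stance ticks = 11; W→S at t=1 → φ=19


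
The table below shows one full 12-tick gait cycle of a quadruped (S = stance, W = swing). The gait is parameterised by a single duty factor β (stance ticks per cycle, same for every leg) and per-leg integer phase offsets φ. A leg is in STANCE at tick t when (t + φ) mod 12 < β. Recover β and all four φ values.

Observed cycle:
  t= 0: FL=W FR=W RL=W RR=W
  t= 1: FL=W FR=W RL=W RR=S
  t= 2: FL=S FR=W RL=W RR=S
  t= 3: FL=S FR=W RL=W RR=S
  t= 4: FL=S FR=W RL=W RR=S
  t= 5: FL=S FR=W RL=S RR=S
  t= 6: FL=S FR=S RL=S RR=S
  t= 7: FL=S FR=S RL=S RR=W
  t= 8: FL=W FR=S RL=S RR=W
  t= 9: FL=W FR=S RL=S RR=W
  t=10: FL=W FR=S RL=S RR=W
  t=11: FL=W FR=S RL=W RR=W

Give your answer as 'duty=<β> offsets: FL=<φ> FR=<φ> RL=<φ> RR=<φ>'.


duty β = stance ticks per leg = 6
FL: stance ticks = 6; W→S at t=2 → φ=10
FR: stance ticks = 6; W→S at t=6 → φ=6
RL: stance ticks = 6; W→S at t=5 → φ=7
RR: stance ticks = 6; W→S at t=1 → φ=11

duty=6 offsets: FL=10 FR=6 RL=7 RR=11


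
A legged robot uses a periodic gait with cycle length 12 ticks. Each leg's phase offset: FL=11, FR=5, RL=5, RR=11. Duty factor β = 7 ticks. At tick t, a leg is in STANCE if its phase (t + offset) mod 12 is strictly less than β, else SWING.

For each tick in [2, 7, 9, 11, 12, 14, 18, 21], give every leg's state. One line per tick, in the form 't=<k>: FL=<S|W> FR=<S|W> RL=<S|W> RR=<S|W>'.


t=2: FL=S FR=W RL=W RR=S
t=7: FL=S FR=S RL=S RR=S
t=9: FL=W FR=S RL=S RR=W
t=11: FL=W FR=S RL=S RR=W
t=12: FL=W FR=S RL=S RR=W
t=14: FL=S FR=W RL=W RR=S
t=18: FL=S FR=W RL=W RR=S
t=21: FL=W FR=S RL=S RR=W

t=2: phase=(1,7,7,1) vs β=7 → FL=S FR=W RL=W RR=S
t=7: phase=(6,0,0,6) vs β=7 → FL=S FR=S RL=S RR=S
t=9: phase=(8,2,2,8) vs β=7 → FL=W FR=S RL=S RR=W
t=11: phase=(10,4,4,10) vs β=7 → FL=W FR=S RL=S RR=W
t=12: phase=(11,5,5,11) vs β=7 → FL=W FR=S RL=S RR=W
t=14: phase=(1,7,7,1) vs β=7 → FL=S FR=W RL=W RR=S
t=18: phase=(5,11,11,5) vs β=7 → FL=S FR=W RL=W RR=S
t=21: phase=(8,2,2,8) vs β=7 → FL=W FR=S RL=S RR=W


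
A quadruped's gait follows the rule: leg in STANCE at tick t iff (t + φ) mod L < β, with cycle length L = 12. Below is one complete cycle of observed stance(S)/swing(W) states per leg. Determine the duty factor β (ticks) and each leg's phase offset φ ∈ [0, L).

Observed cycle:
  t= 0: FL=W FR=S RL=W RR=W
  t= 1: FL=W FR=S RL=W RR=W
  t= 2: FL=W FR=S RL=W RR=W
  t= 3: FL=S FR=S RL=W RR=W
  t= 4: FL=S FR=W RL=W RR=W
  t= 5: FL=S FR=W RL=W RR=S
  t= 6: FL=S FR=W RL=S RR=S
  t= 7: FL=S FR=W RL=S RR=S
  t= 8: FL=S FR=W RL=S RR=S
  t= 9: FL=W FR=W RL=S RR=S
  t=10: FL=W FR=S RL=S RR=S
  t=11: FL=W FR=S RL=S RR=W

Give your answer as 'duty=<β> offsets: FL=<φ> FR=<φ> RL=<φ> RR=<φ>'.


duty=6 offsets: FL=9 FR=2 RL=6 RR=7

duty β = stance ticks per leg = 6
FL: stance ticks = 6; W→S at t=3 → φ=9
FR: stance ticks = 6; W→S at t=10 → φ=2
RL: stance ticks = 6; W→S at t=6 → φ=6
RR: stance ticks = 6; W→S at t=5 → φ=7


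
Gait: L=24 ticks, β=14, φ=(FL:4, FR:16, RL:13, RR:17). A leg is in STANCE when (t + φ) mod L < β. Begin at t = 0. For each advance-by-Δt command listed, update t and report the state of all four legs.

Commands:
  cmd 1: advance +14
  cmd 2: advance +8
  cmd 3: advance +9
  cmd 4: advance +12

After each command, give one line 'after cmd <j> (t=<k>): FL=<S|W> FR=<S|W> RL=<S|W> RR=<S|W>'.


start t=0: FL=S FR=W RL=S RR=W
cmd 1: advance +14 → t=14, phase=(18,6,3,7) → FL=W FR=S RL=S RR=S
cmd 2: advance +8 → t=22, phase=(2,14,11,15) → FL=S FR=W RL=S RR=W
cmd 3: advance +9 → t=31, phase=(11,23,20,0) → FL=S FR=W RL=W RR=S
cmd 4: advance +12 → t=43, phase=(23,11,8,12) → FL=W FR=S RL=S RR=S

after cmd 1 (t=14): FL=W FR=S RL=S RR=S
after cmd 2 (t=22): FL=S FR=W RL=S RR=W
after cmd 3 (t=31): FL=S FR=W RL=W RR=S
after cmd 4 (t=43): FL=W FR=S RL=S RR=S


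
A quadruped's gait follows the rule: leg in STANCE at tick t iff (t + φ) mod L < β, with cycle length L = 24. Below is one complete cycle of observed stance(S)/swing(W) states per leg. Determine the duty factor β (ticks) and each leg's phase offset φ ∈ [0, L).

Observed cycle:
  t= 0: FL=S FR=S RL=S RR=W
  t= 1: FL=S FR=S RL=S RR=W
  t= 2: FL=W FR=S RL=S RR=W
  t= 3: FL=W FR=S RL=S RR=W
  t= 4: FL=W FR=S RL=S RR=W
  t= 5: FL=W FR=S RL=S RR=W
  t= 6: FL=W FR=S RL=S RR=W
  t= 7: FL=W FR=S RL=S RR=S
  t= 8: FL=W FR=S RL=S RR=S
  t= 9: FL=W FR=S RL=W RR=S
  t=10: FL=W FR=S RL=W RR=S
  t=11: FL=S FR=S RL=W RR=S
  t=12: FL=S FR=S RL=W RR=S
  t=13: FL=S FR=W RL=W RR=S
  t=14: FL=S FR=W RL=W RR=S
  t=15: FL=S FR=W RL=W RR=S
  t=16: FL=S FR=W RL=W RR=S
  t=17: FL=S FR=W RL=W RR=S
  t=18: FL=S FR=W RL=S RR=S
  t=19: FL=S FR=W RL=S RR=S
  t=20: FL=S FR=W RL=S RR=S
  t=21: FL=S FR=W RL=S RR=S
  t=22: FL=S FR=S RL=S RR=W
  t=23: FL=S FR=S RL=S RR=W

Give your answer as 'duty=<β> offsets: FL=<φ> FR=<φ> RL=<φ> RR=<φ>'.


duty β = stance ticks per leg = 15
FL: stance ticks = 15; W→S at t=11 → φ=13
FR: stance ticks = 15; W→S at t=22 → φ=2
RL: stance ticks = 15; W→S at t=18 → φ=6
RR: stance ticks = 15; W→S at t=7 → φ=17

duty=15 offsets: FL=13 FR=2 RL=6 RR=17


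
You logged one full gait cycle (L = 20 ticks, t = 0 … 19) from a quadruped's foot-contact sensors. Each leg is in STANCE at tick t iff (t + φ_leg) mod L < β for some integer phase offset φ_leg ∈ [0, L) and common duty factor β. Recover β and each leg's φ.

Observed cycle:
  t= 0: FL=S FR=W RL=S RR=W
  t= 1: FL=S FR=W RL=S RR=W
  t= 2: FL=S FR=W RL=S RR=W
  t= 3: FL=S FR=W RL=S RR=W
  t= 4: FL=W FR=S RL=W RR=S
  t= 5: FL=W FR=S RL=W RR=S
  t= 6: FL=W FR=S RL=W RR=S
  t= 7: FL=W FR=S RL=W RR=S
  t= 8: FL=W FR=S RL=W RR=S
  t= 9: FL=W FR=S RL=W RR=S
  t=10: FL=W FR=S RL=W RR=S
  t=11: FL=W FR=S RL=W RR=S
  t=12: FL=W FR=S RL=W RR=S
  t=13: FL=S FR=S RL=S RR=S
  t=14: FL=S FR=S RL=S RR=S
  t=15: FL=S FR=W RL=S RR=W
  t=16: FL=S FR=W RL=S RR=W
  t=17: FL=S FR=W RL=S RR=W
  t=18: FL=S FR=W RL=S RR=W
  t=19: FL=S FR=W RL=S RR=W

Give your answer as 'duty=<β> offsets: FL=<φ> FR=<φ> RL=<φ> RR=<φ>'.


duty β = stance ticks per leg = 11
FL: stance ticks = 11; W→S at t=13 → φ=7
FR: stance ticks = 11; W→S at t=4 → φ=16
RL: stance ticks = 11; W→S at t=13 → φ=7
RR: stance ticks = 11; W→S at t=4 → φ=16

duty=11 offsets: FL=7 FR=16 RL=7 RR=16


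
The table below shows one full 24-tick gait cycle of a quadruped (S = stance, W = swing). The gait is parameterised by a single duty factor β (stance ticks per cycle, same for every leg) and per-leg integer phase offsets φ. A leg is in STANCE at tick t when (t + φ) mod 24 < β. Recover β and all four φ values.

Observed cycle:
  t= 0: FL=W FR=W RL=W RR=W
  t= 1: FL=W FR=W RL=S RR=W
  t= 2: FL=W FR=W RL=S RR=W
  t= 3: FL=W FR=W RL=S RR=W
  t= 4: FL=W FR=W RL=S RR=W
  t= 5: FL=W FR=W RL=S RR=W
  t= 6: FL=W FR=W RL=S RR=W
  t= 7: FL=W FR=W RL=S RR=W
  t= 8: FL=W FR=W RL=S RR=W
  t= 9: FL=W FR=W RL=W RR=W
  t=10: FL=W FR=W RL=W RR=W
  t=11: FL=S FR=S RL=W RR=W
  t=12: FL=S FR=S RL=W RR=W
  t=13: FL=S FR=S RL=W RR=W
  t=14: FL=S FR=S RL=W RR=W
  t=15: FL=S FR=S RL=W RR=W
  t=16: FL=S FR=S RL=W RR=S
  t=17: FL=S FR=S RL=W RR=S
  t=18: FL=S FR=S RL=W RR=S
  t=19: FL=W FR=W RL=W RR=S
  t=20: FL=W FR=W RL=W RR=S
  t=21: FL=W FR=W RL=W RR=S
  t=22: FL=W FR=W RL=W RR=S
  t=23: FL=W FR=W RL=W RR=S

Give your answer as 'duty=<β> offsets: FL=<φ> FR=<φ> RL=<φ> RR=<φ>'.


duty=8 offsets: FL=13 FR=13 RL=23 RR=8

duty β = stance ticks per leg = 8
FL: stance ticks = 8; W→S at t=11 → φ=13
FR: stance ticks = 8; W→S at t=11 → φ=13
RL: stance ticks = 8; W→S at t=1 → φ=23
RR: stance ticks = 8; W→S at t=16 → φ=8


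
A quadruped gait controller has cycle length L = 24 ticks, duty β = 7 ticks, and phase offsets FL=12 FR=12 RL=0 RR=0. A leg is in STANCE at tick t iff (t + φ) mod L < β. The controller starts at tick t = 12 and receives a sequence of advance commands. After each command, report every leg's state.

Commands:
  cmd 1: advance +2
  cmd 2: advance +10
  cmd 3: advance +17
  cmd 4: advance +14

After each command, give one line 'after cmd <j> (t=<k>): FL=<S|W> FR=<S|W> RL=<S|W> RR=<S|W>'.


after cmd 1 (t=14): FL=S FR=S RL=W RR=W
after cmd 2 (t=24): FL=W FR=W RL=S RR=S
after cmd 3 (t=41): FL=S FR=S RL=W RR=W
after cmd 4 (t=55): FL=W FR=W RL=W RR=W

start t=12: FL=S FR=S RL=W RR=W
cmd 1: advance +2 → t=14, phase=(2,2,14,14) → FL=S FR=S RL=W RR=W
cmd 2: advance +10 → t=24, phase=(12,12,0,0) → FL=W FR=W RL=S RR=S
cmd 3: advance +17 → t=41, phase=(5,5,17,17) → FL=S FR=S RL=W RR=W
cmd 4: advance +14 → t=55, phase=(19,19,7,7) → FL=W FR=W RL=W RR=W


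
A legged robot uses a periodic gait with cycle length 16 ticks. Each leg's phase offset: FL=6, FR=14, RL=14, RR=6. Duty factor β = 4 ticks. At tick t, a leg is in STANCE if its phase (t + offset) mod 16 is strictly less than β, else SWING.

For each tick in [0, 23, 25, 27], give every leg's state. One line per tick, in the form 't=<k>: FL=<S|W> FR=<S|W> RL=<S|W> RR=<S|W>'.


t=0: FL=W FR=W RL=W RR=W
t=23: FL=W FR=W RL=W RR=W
t=25: FL=W FR=W RL=W RR=W
t=27: FL=S FR=W RL=W RR=S

t=0: phase=(6,14,14,6) vs β=4 → FL=W FR=W RL=W RR=W
t=23: phase=(13,5,5,13) vs β=4 → FL=W FR=W RL=W RR=W
t=25: phase=(15,7,7,15) vs β=4 → FL=W FR=W RL=W RR=W
t=27: phase=(1,9,9,1) vs β=4 → FL=S FR=W RL=W RR=S


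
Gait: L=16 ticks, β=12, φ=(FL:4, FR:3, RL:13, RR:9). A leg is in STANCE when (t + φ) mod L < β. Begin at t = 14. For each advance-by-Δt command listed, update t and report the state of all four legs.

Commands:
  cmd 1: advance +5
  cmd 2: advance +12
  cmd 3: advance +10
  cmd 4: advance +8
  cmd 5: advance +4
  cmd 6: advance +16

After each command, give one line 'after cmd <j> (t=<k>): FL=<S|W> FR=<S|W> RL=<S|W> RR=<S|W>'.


after cmd 1 (t=19): FL=S FR=S RL=S RR=W
after cmd 2 (t=31): FL=S FR=S RL=W RR=S
after cmd 3 (t=41): FL=W FR=W RL=S RR=S
after cmd 4 (t=49): FL=S FR=S RL=W RR=S
after cmd 5 (t=53): FL=S FR=S RL=S RR=W
after cmd 6 (t=69): FL=S FR=S RL=S RR=W

start t=14: FL=S FR=S RL=S RR=S
cmd 1: advance +5 → t=19, phase=(7,6,0,12) → FL=S FR=S RL=S RR=W
cmd 2: advance +12 → t=31, phase=(3,2,12,8) → FL=S FR=S RL=W RR=S
cmd 3: advance +10 → t=41, phase=(13,12,6,2) → FL=W FR=W RL=S RR=S
cmd 4: advance +8 → t=49, phase=(5,4,14,10) → FL=S FR=S RL=W RR=S
cmd 5: advance +4 → t=53, phase=(9,8,2,14) → FL=S FR=S RL=S RR=W
cmd 6: advance +16 → t=69, phase=(9,8,2,14) → FL=S FR=S RL=S RR=W


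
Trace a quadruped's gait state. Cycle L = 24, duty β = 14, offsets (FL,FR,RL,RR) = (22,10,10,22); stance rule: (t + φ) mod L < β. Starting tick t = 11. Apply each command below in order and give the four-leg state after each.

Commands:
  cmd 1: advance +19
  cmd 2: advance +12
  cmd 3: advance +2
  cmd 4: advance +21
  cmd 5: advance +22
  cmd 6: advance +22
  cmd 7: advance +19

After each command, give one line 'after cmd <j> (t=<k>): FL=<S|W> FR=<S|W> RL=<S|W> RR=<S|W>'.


start t=11: FL=S FR=W RL=W RR=S
cmd 1: advance +19 → t=30, phase=(4,16,16,4) → FL=S FR=W RL=W RR=S
cmd 2: advance +12 → t=42, phase=(16,4,4,16) → FL=W FR=S RL=S RR=W
cmd 3: advance +2 → t=44, phase=(18,6,6,18) → FL=W FR=S RL=S RR=W
cmd 4: advance +21 → t=65, phase=(15,3,3,15) → FL=W FR=S RL=S RR=W
cmd 5: advance +22 → t=87, phase=(13,1,1,13) → FL=S FR=S RL=S RR=S
cmd 6: advance +22 → t=109, phase=(11,23,23,11) → FL=S FR=W RL=W RR=S
cmd 7: advance +19 → t=128, phase=(6,18,18,6) → FL=S FR=W RL=W RR=S

after cmd 1 (t=30): FL=S FR=W RL=W RR=S
after cmd 2 (t=42): FL=W FR=S RL=S RR=W
after cmd 3 (t=44): FL=W FR=S RL=S RR=W
after cmd 4 (t=65): FL=W FR=S RL=S RR=W
after cmd 5 (t=87): FL=S FR=S RL=S RR=S
after cmd 6 (t=109): FL=S FR=W RL=W RR=S
after cmd 7 (t=128): FL=S FR=W RL=W RR=S


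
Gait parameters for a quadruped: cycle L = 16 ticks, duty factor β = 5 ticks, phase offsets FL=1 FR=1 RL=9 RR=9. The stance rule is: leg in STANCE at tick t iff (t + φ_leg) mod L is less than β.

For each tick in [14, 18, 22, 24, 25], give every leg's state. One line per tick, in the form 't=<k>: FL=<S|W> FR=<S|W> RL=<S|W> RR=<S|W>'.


t=14: FL=W FR=W RL=W RR=W
t=18: FL=S FR=S RL=W RR=W
t=22: FL=W FR=W RL=W RR=W
t=24: FL=W FR=W RL=S RR=S
t=25: FL=W FR=W RL=S RR=S

t=14: phase=(15,15,7,7) vs β=5 → FL=W FR=W RL=W RR=W
t=18: phase=(3,3,11,11) vs β=5 → FL=S FR=S RL=W RR=W
t=22: phase=(7,7,15,15) vs β=5 → FL=W FR=W RL=W RR=W
t=24: phase=(9,9,1,1) vs β=5 → FL=W FR=W RL=S RR=S
t=25: phase=(10,10,2,2) vs β=5 → FL=W FR=W RL=S RR=S


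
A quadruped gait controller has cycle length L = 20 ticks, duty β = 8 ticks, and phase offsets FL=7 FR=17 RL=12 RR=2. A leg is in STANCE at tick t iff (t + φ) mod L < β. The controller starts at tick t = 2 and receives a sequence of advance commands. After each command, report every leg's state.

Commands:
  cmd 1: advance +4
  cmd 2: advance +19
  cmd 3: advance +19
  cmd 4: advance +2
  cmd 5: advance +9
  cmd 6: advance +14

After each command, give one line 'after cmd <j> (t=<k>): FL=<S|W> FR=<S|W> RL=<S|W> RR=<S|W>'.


after cmd 1 (t=6): FL=W FR=S RL=W RR=W
after cmd 2 (t=25): FL=W FR=S RL=W RR=S
after cmd 3 (t=44): FL=W FR=S RL=W RR=S
after cmd 4 (t=46): FL=W FR=S RL=W RR=W
after cmd 5 (t=55): FL=S FR=W RL=S RR=W
after cmd 6 (t=69): FL=W FR=S RL=S RR=W

start t=2: FL=W FR=W RL=W RR=S
cmd 1: advance +4 → t=6, phase=(13,3,18,8) → FL=W FR=S RL=W RR=W
cmd 2: advance +19 → t=25, phase=(12,2,17,7) → FL=W FR=S RL=W RR=S
cmd 3: advance +19 → t=44, phase=(11,1,16,6) → FL=W FR=S RL=W RR=S
cmd 4: advance +2 → t=46, phase=(13,3,18,8) → FL=W FR=S RL=W RR=W
cmd 5: advance +9 → t=55, phase=(2,12,7,17) → FL=S FR=W RL=S RR=W
cmd 6: advance +14 → t=69, phase=(16,6,1,11) → FL=W FR=S RL=S RR=W


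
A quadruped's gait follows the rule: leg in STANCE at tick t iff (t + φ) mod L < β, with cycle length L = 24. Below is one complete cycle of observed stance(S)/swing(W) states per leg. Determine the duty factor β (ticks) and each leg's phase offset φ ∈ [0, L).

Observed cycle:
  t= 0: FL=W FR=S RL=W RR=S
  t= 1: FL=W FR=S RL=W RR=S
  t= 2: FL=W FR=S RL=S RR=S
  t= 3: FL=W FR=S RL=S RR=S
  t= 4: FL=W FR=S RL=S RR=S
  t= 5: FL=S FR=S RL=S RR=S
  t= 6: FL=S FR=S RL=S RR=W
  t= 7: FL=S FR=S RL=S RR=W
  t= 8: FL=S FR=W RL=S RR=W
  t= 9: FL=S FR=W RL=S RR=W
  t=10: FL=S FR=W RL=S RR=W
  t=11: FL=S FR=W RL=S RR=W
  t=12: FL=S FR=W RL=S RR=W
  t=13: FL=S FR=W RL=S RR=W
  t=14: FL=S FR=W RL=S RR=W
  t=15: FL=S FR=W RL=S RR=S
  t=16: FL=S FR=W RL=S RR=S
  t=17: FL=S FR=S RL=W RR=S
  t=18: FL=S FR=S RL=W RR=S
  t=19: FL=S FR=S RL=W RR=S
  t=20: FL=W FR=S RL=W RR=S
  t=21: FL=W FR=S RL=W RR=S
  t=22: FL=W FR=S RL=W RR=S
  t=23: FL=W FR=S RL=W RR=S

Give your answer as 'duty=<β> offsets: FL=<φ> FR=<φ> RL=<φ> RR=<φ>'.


duty=15 offsets: FL=19 FR=7 RL=22 RR=9

duty β = stance ticks per leg = 15
FL: stance ticks = 15; W→S at t=5 → φ=19
FR: stance ticks = 15; W→S at t=17 → φ=7
RL: stance ticks = 15; W→S at t=2 → φ=22
RR: stance ticks = 15; W→S at t=15 → φ=9


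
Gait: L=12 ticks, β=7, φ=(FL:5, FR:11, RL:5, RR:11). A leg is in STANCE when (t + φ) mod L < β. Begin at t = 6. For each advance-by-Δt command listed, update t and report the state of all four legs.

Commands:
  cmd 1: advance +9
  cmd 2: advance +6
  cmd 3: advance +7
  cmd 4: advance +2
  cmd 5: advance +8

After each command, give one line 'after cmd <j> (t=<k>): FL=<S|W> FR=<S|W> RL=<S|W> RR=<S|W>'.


after cmd 1 (t=15): FL=W FR=S RL=W RR=S
after cmd 2 (t=21): FL=S FR=W RL=S RR=W
after cmd 3 (t=28): FL=W FR=S RL=W RR=S
after cmd 4 (t=30): FL=W FR=S RL=W RR=S
after cmd 5 (t=38): FL=W FR=S RL=W RR=S

start t=6: FL=W FR=S RL=W RR=S
cmd 1: advance +9 → t=15, phase=(8,2,8,2) → FL=W FR=S RL=W RR=S
cmd 2: advance +6 → t=21, phase=(2,8,2,8) → FL=S FR=W RL=S RR=W
cmd 3: advance +7 → t=28, phase=(9,3,9,3) → FL=W FR=S RL=W RR=S
cmd 4: advance +2 → t=30, phase=(11,5,11,5) → FL=W FR=S RL=W RR=S
cmd 5: advance +8 → t=38, phase=(7,1,7,1) → FL=W FR=S RL=W RR=S


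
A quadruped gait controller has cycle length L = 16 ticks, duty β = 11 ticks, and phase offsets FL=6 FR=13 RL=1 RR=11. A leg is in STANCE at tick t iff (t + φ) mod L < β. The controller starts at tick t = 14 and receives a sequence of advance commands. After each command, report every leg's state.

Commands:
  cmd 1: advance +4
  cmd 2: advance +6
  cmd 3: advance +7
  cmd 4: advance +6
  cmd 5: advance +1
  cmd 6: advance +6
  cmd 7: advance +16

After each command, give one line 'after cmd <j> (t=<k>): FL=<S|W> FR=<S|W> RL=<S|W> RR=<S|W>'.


after cmd 1 (t=18): FL=S FR=W RL=S RR=W
after cmd 2 (t=24): FL=W FR=S RL=S RR=S
after cmd 3 (t=31): FL=S FR=W RL=S RR=S
after cmd 4 (t=37): FL=W FR=S RL=S RR=S
after cmd 5 (t=38): FL=W FR=S RL=S RR=S
after cmd 6 (t=44): FL=S FR=S RL=W RR=S
after cmd 7 (t=60): FL=S FR=S RL=W RR=S

start t=14: FL=S FR=W RL=W RR=S
cmd 1: advance +4 → t=18, phase=(8,15,3,13) → FL=S FR=W RL=S RR=W
cmd 2: advance +6 → t=24, phase=(14,5,9,3) → FL=W FR=S RL=S RR=S
cmd 3: advance +7 → t=31, phase=(5,12,0,10) → FL=S FR=W RL=S RR=S
cmd 4: advance +6 → t=37, phase=(11,2,6,0) → FL=W FR=S RL=S RR=S
cmd 5: advance +1 → t=38, phase=(12,3,7,1) → FL=W FR=S RL=S RR=S
cmd 6: advance +6 → t=44, phase=(2,9,13,7) → FL=S FR=S RL=W RR=S
cmd 7: advance +16 → t=60, phase=(2,9,13,7) → FL=S FR=S RL=W RR=S


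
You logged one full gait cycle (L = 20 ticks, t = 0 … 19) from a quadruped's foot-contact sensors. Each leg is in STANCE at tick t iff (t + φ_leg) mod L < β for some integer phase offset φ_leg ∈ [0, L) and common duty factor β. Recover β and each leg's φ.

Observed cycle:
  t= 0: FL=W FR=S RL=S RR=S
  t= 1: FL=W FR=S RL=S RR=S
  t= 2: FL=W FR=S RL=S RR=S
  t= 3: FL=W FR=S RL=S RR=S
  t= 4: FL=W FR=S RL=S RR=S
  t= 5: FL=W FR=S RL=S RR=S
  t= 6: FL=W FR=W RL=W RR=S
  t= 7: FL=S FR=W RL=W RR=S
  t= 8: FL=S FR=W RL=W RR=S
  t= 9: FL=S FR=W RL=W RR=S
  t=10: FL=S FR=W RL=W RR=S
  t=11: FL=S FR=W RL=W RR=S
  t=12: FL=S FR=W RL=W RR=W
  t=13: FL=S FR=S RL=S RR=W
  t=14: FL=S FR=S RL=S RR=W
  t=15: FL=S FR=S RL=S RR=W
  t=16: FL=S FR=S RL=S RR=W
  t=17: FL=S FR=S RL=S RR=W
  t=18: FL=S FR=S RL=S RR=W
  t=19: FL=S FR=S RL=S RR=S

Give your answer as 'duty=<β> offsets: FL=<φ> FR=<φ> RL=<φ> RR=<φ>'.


duty β = stance ticks per leg = 13
FL: stance ticks = 13; W→S at t=7 → φ=13
FR: stance ticks = 13; W→S at t=13 → φ=7
RL: stance ticks = 13; W→S at t=13 → φ=7
RR: stance ticks = 13; W→S at t=19 → φ=1

duty=13 offsets: FL=13 FR=7 RL=7 RR=1


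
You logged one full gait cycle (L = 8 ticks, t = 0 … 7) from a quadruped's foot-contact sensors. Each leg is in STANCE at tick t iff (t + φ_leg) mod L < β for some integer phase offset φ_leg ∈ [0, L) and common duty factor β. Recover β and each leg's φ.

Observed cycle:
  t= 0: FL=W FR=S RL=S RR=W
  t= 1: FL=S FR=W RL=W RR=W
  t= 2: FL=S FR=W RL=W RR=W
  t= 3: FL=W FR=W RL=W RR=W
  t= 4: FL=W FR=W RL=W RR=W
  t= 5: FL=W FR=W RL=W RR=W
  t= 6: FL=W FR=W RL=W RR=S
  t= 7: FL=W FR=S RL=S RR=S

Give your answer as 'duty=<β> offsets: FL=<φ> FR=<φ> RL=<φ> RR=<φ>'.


duty=2 offsets: FL=7 FR=1 RL=1 RR=2

duty β = stance ticks per leg = 2
FL: stance ticks = 2; W→S at t=1 → φ=7
FR: stance ticks = 2; W→S at t=7 → φ=1
RL: stance ticks = 2; W→S at t=7 → φ=1
RR: stance ticks = 2; W→S at t=6 → φ=2


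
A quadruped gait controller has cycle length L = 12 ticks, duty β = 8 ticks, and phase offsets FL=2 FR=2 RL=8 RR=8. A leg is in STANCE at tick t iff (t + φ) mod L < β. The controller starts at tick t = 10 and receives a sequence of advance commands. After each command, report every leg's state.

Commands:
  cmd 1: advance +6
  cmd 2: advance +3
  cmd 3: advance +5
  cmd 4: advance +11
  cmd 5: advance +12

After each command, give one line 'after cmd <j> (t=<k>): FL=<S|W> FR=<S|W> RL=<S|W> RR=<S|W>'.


after cmd 1 (t=16): FL=S FR=S RL=S RR=S
after cmd 2 (t=19): FL=W FR=W RL=S RR=S
after cmd 3 (t=24): FL=S FR=S RL=W RR=W
after cmd 4 (t=35): FL=S FR=S RL=S RR=S
after cmd 5 (t=47): FL=S FR=S RL=S RR=S

start t=10: FL=S FR=S RL=S RR=S
cmd 1: advance +6 → t=16, phase=(6,6,0,0) → FL=S FR=S RL=S RR=S
cmd 2: advance +3 → t=19, phase=(9,9,3,3) → FL=W FR=W RL=S RR=S
cmd 3: advance +5 → t=24, phase=(2,2,8,8) → FL=S FR=S RL=W RR=W
cmd 4: advance +11 → t=35, phase=(1,1,7,7) → FL=S FR=S RL=S RR=S
cmd 5: advance +12 → t=47, phase=(1,1,7,7) → FL=S FR=S RL=S RR=S


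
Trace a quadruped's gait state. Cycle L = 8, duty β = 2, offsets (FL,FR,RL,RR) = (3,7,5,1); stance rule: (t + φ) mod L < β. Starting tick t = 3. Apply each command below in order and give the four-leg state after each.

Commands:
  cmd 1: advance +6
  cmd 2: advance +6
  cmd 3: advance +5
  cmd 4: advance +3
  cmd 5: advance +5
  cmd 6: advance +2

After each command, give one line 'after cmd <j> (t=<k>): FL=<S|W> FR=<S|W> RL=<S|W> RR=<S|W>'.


start t=3: FL=W FR=W RL=S RR=W
cmd 1: advance +6 → t=9, phase=(4,0,6,2) → FL=W FR=S RL=W RR=W
cmd 2: advance +6 → t=15, phase=(2,6,4,0) → FL=W FR=W RL=W RR=S
cmd 3: advance +5 → t=20, phase=(7,3,1,5) → FL=W FR=W RL=S RR=W
cmd 4: advance +3 → t=23, phase=(2,6,4,0) → FL=W FR=W RL=W RR=S
cmd 5: advance +5 → t=28, phase=(7,3,1,5) → FL=W FR=W RL=S RR=W
cmd 6: advance +2 → t=30, phase=(1,5,3,7) → FL=S FR=W RL=W RR=W

after cmd 1 (t=9): FL=W FR=S RL=W RR=W
after cmd 2 (t=15): FL=W FR=W RL=W RR=S
after cmd 3 (t=20): FL=W FR=W RL=S RR=W
after cmd 4 (t=23): FL=W FR=W RL=W RR=S
after cmd 5 (t=28): FL=W FR=W RL=S RR=W
after cmd 6 (t=30): FL=S FR=W RL=W RR=W


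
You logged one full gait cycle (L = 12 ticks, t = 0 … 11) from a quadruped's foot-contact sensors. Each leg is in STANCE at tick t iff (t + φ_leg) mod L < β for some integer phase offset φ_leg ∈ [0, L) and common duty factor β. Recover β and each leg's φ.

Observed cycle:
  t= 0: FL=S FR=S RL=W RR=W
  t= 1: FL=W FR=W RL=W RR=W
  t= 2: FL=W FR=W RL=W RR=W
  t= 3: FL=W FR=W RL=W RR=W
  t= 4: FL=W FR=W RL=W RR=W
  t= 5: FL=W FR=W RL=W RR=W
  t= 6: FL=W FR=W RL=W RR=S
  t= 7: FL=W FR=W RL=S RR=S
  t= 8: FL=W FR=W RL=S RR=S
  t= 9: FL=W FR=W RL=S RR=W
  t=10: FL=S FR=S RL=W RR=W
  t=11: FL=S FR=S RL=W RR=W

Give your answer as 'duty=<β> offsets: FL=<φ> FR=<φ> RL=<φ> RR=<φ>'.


duty=3 offsets: FL=2 FR=2 RL=5 RR=6

duty β = stance ticks per leg = 3
FL: stance ticks = 3; W→S at t=10 → φ=2
FR: stance ticks = 3; W→S at t=10 → φ=2
RL: stance ticks = 3; W→S at t=7 → φ=5
RR: stance ticks = 3; W→S at t=6 → φ=6


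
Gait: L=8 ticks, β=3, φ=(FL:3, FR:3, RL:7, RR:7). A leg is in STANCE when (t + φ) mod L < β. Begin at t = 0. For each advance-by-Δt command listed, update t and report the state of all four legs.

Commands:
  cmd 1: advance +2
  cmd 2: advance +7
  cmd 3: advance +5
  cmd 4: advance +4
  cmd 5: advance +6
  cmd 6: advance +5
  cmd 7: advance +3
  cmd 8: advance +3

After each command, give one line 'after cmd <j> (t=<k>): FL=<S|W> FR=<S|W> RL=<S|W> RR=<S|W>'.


start t=0: FL=W FR=W RL=W RR=W
cmd 1: advance +2 → t=2, phase=(5,5,1,1) → FL=W FR=W RL=S RR=S
cmd 2: advance +7 → t=9, phase=(4,4,0,0) → FL=W FR=W RL=S RR=S
cmd 3: advance +5 → t=14, phase=(1,1,5,5) → FL=S FR=S RL=W RR=W
cmd 4: advance +4 → t=18, phase=(5,5,1,1) → FL=W FR=W RL=S RR=S
cmd 5: advance +6 → t=24, phase=(3,3,7,7) → FL=W FR=W RL=W RR=W
cmd 6: advance +5 → t=29, phase=(0,0,4,4) → FL=S FR=S RL=W RR=W
cmd 7: advance +3 → t=32, phase=(3,3,7,7) → FL=W FR=W RL=W RR=W
cmd 8: advance +3 → t=35, phase=(6,6,2,2) → FL=W FR=W RL=S RR=S

after cmd 1 (t=2): FL=W FR=W RL=S RR=S
after cmd 2 (t=9): FL=W FR=W RL=S RR=S
after cmd 3 (t=14): FL=S FR=S RL=W RR=W
after cmd 4 (t=18): FL=W FR=W RL=S RR=S
after cmd 5 (t=24): FL=W FR=W RL=W RR=W
after cmd 6 (t=29): FL=S FR=S RL=W RR=W
after cmd 7 (t=32): FL=W FR=W RL=W RR=W
after cmd 8 (t=35): FL=W FR=W RL=S RR=S


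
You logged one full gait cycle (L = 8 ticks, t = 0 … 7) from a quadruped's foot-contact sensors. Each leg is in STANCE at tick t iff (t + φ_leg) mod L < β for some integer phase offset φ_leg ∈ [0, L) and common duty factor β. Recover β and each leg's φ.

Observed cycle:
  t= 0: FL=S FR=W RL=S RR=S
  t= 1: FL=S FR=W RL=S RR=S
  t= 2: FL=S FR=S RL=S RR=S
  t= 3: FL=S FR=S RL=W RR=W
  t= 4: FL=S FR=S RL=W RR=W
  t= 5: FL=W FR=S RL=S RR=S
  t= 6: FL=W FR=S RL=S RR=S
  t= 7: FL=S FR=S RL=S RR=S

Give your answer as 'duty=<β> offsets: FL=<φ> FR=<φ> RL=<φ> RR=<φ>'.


duty=6 offsets: FL=1 FR=6 RL=3 RR=3

duty β = stance ticks per leg = 6
FL: stance ticks = 6; W→S at t=7 → φ=1
FR: stance ticks = 6; W→S at t=2 → φ=6
RL: stance ticks = 6; W→S at t=5 → φ=3
RR: stance ticks = 6; W→S at t=5 → φ=3


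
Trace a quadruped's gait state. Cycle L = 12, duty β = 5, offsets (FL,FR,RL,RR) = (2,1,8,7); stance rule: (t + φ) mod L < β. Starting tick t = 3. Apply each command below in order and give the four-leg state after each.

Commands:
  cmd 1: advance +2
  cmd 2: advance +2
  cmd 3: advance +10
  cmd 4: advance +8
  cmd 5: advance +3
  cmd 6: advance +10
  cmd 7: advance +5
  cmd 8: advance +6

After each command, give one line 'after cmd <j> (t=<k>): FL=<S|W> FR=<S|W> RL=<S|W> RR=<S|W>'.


after cmd 1 (t=5): FL=W FR=W RL=S RR=S
after cmd 2 (t=7): FL=W FR=W RL=S RR=S
after cmd 3 (t=17): FL=W FR=W RL=S RR=S
after cmd 4 (t=25): FL=S FR=S RL=W RR=W
after cmd 5 (t=28): FL=W FR=W RL=S RR=W
after cmd 6 (t=38): FL=S FR=S RL=W RR=W
after cmd 7 (t=43): FL=W FR=W RL=S RR=S
after cmd 8 (t=49): FL=S FR=S RL=W RR=W

start t=3: FL=W FR=S RL=W RR=W
cmd 1: advance +2 → t=5, phase=(7,6,1,0) → FL=W FR=W RL=S RR=S
cmd 2: advance +2 → t=7, phase=(9,8,3,2) → FL=W FR=W RL=S RR=S
cmd 3: advance +10 → t=17, phase=(7,6,1,0) → FL=W FR=W RL=S RR=S
cmd 4: advance +8 → t=25, phase=(3,2,9,8) → FL=S FR=S RL=W RR=W
cmd 5: advance +3 → t=28, phase=(6,5,0,11) → FL=W FR=W RL=S RR=W
cmd 6: advance +10 → t=38, phase=(4,3,10,9) → FL=S FR=S RL=W RR=W
cmd 7: advance +5 → t=43, phase=(9,8,3,2) → FL=W FR=W RL=S RR=S
cmd 8: advance +6 → t=49, phase=(3,2,9,8) → FL=S FR=S RL=W RR=W
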